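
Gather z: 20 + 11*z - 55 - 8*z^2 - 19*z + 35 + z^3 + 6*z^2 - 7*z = z^3 - 2*z^2 - 15*z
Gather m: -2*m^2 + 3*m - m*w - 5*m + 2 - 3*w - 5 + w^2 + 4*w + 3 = -2*m^2 + m*(-w - 2) + w^2 + w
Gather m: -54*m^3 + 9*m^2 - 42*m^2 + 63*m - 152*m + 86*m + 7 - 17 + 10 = -54*m^3 - 33*m^2 - 3*m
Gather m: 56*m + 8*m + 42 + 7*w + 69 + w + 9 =64*m + 8*w + 120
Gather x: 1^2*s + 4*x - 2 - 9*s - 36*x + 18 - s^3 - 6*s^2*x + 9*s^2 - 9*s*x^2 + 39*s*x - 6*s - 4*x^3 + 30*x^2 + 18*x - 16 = -s^3 + 9*s^2 - 14*s - 4*x^3 + x^2*(30 - 9*s) + x*(-6*s^2 + 39*s - 14)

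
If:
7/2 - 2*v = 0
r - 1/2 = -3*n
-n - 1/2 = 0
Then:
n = -1/2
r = 2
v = 7/4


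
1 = 1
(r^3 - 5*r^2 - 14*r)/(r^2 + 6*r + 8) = r*(r - 7)/(r + 4)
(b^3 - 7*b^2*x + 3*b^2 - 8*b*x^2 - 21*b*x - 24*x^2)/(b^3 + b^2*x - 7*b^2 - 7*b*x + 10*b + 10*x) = (b^2 - 8*b*x + 3*b - 24*x)/(b^2 - 7*b + 10)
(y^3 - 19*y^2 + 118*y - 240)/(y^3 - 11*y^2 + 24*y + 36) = (y^2 - 13*y + 40)/(y^2 - 5*y - 6)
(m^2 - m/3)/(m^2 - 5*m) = (m - 1/3)/(m - 5)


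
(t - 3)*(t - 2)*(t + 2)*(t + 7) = t^4 + 4*t^3 - 25*t^2 - 16*t + 84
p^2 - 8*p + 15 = (p - 5)*(p - 3)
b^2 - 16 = (b - 4)*(b + 4)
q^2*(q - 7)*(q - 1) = q^4 - 8*q^3 + 7*q^2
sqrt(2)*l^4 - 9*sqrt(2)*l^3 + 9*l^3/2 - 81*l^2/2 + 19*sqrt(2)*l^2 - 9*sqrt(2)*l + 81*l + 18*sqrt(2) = (l - 6)*(l - 3)*(l + 2*sqrt(2))*(sqrt(2)*l + 1/2)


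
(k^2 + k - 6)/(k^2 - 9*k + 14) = (k + 3)/(k - 7)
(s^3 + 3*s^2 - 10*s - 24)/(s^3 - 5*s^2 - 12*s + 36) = (s^3 + 3*s^2 - 10*s - 24)/(s^3 - 5*s^2 - 12*s + 36)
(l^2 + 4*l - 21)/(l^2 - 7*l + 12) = (l + 7)/(l - 4)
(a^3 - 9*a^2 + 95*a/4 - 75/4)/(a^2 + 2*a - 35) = (a^2 - 4*a + 15/4)/(a + 7)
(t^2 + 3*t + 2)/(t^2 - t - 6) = (t + 1)/(t - 3)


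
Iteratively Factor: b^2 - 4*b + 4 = (b - 2)*(b - 2)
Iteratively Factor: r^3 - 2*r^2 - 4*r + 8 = (r + 2)*(r^2 - 4*r + 4) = (r - 2)*(r + 2)*(r - 2)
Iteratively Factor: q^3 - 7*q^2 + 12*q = (q - 3)*(q^2 - 4*q) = q*(q - 3)*(q - 4)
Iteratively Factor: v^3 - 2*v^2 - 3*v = (v - 3)*(v^2 + v) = v*(v - 3)*(v + 1)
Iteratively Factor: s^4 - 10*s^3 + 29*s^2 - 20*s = (s - 5)*(s^3 - 5*s^2 + 4*s) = s*(s - 5)*(s^2 - 5*s + 4) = s*(s - 5)*(s - 4)*(s - 1)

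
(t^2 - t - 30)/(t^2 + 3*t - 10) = (t - 6)/(t - 2)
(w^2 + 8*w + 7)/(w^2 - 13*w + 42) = (w^2 + 8*w + 7)/(w^2 - 13*w + 42)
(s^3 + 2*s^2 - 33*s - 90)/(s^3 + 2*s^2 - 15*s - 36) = (s^2 - s - 30)/(s^2 - s - 12)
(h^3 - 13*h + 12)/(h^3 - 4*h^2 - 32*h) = (h^2 - 4*h + 3)/(h*(h - 8))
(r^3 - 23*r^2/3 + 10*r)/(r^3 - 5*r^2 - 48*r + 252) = r*(3*r - 5)/(3*(r^2 + r - 42))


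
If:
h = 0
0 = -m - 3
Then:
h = 0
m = -3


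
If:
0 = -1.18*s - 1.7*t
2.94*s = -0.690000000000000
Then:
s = -0.23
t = 0.16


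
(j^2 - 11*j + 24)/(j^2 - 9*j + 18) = (j - 8)/(j - 6)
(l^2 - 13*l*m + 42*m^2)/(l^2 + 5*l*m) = (l^2 - 13*l*m + 42*m^2)/(l*(l + 5*m))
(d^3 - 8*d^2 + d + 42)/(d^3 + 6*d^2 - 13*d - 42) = (d - 7)/(d + 7)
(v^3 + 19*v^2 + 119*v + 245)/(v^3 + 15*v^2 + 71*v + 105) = (v + 7)/(v + 3)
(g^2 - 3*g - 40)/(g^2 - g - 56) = (g + 5)/(g + 7)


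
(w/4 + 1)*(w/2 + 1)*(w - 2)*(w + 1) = w^4/8 + 5*w^3/8 - 5*w/2 - 2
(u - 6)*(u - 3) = u^2 - 9*u + 18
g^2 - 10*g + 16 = (g - 8)*(g - 2)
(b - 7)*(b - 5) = b^2 - 12*b + 35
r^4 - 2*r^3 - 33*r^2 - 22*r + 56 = (r - 7)*(r - 1)*(r + 2)*(r + 4)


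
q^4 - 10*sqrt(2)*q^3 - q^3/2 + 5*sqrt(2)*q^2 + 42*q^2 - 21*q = q*(q - 1/2)*(q - 7*sqrt(2))*(q - 3*sqrt(2))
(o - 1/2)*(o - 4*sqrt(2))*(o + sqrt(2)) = o^3 - 3*sqrt(2)*o^2 - o^2/2 - 8*o + 3*sqrt(2)*o/2 + 4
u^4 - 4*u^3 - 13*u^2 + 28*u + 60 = (u - 5)*(u - 3)*(u + 2)^2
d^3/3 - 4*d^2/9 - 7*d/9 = d*(d/3 + 1/3)*(d - 7/3)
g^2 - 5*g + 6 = (g - 3)*(g - 2)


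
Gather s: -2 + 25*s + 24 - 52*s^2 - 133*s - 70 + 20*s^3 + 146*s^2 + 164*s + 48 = 20*s^3 + 94*s^2 + 56*s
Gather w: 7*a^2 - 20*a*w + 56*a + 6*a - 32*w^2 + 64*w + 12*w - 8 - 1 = 7*a^2 + 62*a - 32*w^2 + w*(76 - 20*a) - 9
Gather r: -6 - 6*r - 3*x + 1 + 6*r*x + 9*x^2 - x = r*(6*x - 6) + 9*x^2 - 4*x - 5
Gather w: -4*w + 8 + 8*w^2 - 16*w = 8*w^2 - 20*w + 8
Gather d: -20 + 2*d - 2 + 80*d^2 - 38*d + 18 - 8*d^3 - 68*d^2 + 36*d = -8*d^3 + 12*d^2 - 4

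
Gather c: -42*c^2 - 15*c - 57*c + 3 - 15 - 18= -42*c^2 - 72*c - 30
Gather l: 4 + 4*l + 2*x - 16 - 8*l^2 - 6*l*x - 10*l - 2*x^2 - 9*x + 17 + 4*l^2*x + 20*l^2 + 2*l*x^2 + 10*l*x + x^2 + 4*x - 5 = l^2*(4*x + 12) + l*(2*x^2 + 4*x - 6) - x^2 - 3*x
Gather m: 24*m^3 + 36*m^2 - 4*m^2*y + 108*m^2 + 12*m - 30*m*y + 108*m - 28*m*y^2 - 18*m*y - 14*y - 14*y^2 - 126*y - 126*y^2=24*m^3 + m^2*(144 - 4*y) + m*(-28*y^2 - 48*y + 120) - 140*y^2 - 140*y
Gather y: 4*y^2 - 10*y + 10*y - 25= 4*y^2 - 25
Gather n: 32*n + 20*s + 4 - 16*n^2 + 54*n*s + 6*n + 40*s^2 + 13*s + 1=-16*n^2 + n*(54*s + 38) + 40*s^2 + 33*s + 5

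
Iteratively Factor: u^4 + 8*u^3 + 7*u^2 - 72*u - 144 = (u + 3)*(u^3 + 5*u^2 - 8*u - 48) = (u + 3)*(u + 4)*(u^2 + u - 12) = (u + 3)*(u + 4)^2*(u - 3)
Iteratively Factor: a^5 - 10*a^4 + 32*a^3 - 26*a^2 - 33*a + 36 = (a - 3)*(a^4 - 7*a^3 + 11*a^2 + 7*a - 12) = (a - 3)^2*(a^3 - 4*a^2 - a + 4) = (a - 3)^2*(a + 1)*(a^2 - 5*a + 4) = (a - 3)^2*(a - 1)*(a + 1)*(a - 4)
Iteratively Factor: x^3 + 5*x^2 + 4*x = (x)*(x^2 + 5*x + 4) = x*(x + 1)*(x + 4)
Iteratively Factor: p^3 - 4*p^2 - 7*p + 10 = (p + 2)*(p^2 - 6*p + 5) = (p - 5)*(p + 2)*(p - 1)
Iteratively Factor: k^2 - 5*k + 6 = (k - 2)*(k - 3)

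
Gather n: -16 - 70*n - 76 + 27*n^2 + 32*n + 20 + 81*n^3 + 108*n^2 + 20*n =81*n^3 + 135*n^2 - 18*n - 72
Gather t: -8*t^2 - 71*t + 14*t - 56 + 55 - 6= -8*t^2 - 57*t - 7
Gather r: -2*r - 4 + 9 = 5 - 2*r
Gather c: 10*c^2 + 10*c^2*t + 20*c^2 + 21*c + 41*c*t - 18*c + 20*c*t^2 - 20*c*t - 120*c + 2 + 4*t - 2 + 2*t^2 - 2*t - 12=c^2*(10*t + 30) + c*(20*t^2 + 21*t - 117) + 2*t^2 + 2*t - 12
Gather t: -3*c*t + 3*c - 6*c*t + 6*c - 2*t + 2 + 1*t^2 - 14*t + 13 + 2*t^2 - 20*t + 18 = 9*c + 3*t^2 + t*(-9*c - 36) + 33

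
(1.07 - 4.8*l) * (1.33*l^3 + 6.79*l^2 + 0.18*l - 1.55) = -6.384*l^4 - 31.1689*l^3 + 6.4013*l^2 + 7.6326*l - 1.6585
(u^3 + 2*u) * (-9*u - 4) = -9*u^4 - 4*u^3 - 18*u^2 - 8*u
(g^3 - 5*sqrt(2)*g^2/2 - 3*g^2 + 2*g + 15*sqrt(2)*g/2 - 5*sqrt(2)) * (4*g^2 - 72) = 4*g^5 - 10*sqrt(2)*g^4 - 12*g^4 - 64*g^3 + 30*sqrt(2)*g^3 + 216*g^2 + 160*sqrt(2)*g^2 - 540*sqrt(2)*g - 144*g + 360*sqrt(2)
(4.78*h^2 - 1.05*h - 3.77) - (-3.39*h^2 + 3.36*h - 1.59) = 8.17*h^2 - 4.41*h - 2.18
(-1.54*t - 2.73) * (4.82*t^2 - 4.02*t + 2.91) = -7.4228*t^3 - 6.9678*t^2 + 6.4932*t - 7.9443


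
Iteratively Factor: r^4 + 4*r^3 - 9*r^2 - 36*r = (r + 4)*(r^3 - 9*r) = (r + 3)*(r + 4)*(r^2 - 3*r) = r*(r + 3)*(r + 4)*(r - 3)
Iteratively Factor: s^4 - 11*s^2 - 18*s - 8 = (s + 1)*(s^3 - s^2 - 10*s - 8) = (s + 1)^2*(s^2 - 2*s - 8) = (s + 1)^2*(s + 2)*(s - 4)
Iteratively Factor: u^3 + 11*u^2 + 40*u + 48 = (u + 3)*(u^2 + 8*u + 16) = (u + 3)*(u + 4)*(u + 4)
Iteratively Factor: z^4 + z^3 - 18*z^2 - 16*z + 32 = (z - 4)*(z^3 + 5*z^2 + 2*z - 8) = (z - 4)*(z - 1)*(z^2 + 6*z + 8) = (z - 4)*(z - 1)*(z + 4)*(z + 2)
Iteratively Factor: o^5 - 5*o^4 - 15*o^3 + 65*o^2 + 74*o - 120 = (o - 1)*(o^4 - 4*o^3 - 19*o^2 + 46*o + 120) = (o - 5)*(o - 1)*(o^3 + o^2 - 14*o - 24) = (o - 5)*(o - 1)*(o + 2)*(o^2 - o - 12) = (o - 5)*(o - 4)*(o - 1)*(o + 2)*(o + 3)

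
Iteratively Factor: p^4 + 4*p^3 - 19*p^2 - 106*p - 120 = (p + 4)*(p^3 - 19*p - 30) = (p + 3)*(p + 4)*(p^2 - 3*p - 10) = (p - 5)*(p + 3)*(p + 4)*(p + 2)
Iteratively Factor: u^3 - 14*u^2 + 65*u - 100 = (u - 5)*(u^2 - 9*u + 20) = (u - 5)^2*(u - 4)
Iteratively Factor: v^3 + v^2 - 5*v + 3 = (v - 1)*(v^2 + 2*v - 3) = (v - 1)*(v + 3)*(v - 1)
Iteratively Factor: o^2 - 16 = (o + 4)*(o - 4)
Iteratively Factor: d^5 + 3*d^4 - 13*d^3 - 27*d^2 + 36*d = (d - 3)*(d^4 + 6*d^3 + 5*d^2 - 12*d) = d*(d - 3)*(d^3 + 6*d^2 + 5*d - 12) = d*(d - 3)*(d + 4)*(d^2 + 2*d - 3) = d*(d - 3)*(d - 1)*(d + 4)*(d + 3)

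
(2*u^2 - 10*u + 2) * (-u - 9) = -2*u^3 - 8*u^2 + 88*u - 18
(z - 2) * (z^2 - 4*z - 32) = z^3 - 6*z^2 - 24*z + 64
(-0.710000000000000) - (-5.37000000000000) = 4.66000000000000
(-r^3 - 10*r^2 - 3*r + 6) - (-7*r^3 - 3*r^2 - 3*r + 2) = 6*r^3 - 7*r^2 + 4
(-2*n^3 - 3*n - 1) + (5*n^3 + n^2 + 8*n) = 3*n^3 + n^2 + 5*n - 1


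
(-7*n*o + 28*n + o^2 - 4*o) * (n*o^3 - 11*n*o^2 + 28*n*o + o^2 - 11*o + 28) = -7*n^2*o^4 + 105*n^2*o^3 - 504*n^2*o^2 + 784*n^2*o + n*o^5 - 15*n*o^4 + 65*n*o^3 - 7*n*o^2 - 504*n*o + 784*n + o^4 - 15*o^3 + 72*o^2 - 112*o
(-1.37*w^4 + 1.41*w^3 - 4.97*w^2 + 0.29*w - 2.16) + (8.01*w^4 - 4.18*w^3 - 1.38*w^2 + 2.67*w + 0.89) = 6.64*w^4 - 2.77*w^3 - 6.35*w^2 + 2.96*w - 1.27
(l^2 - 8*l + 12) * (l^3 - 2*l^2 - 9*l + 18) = l^5 - 10*l^4 + 19*l^3 + 66*l^2 - 252*l + 216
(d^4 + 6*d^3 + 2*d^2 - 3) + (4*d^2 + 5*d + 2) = d^4 + 6*d^3 + 6*d^2 + 5*d - 1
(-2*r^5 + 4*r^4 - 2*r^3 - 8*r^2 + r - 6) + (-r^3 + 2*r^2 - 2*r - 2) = -2*r^5 + 4*r^4 - 3*r^3 - 6*r^2 - r - 8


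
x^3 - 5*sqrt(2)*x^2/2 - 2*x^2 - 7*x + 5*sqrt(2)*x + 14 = (x - 2)*(x - 7*sqrt(2)/2)*(x + sqrt(2))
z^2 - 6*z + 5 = (z - 5)*(z - 1)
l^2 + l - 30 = (l - 5)*(l + 6)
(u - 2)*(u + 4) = u^2 + 2*u - 8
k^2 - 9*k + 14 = (k - 7)*(k - 2)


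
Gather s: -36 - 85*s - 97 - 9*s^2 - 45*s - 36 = -9*s^2 - 130*s - 169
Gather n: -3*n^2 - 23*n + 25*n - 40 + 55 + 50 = -3*n^2 + 2*n + 65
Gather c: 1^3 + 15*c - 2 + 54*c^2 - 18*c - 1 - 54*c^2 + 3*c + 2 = 0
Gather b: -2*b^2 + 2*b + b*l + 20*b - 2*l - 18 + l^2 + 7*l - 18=-2*b^2 + b*(l + 22) + l^2 + 5*l - 36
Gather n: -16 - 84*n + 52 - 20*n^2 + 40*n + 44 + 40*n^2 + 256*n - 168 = 20*n^2 + 212*n - 88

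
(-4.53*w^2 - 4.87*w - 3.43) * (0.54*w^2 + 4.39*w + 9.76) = -2.4462*w^4 - 22.5165*w^3 - 67.4443*w^2 - 62.5889*w - 33.4768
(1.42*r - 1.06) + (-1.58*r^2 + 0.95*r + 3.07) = -1.58*r^2 + 2.37*r + 2.01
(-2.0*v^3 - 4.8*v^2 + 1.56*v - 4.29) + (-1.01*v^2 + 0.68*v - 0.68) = -2.0*v^3 - 5.81*v^2 + 2.24*v - 4.97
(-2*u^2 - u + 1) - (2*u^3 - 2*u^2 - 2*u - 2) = -2*u^3 + u + 3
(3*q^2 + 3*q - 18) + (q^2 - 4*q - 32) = 4*q^2 - q - 50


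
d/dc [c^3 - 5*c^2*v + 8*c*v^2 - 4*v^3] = 3*c^2 - 10*c*v + 8*v^2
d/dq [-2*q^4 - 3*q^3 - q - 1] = -8*q^3 - 9*q^2 - 1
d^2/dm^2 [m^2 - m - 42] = 2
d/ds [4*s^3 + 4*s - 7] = 12*s^2 + 4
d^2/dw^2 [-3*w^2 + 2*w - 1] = -6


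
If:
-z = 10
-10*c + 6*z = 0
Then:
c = -6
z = -10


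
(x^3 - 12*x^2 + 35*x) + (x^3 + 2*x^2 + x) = 2*x^3 - 10*x^2 + 36*x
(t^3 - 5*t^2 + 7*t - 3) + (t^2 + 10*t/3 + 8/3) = t^3 - 4*t^2 + 31*t/3 - 1/3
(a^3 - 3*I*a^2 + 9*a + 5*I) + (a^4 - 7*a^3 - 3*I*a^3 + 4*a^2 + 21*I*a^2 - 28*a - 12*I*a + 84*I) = a^4 - 6*a^3 - 3*I*a^3 + 4*a^2 + 18*I*a^2 - 19*a - 12*I*a + 89*I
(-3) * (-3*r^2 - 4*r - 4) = 9*r^2 + 12*r + 12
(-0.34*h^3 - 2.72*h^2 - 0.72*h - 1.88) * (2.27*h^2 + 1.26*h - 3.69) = -0.7718*h^5 - 6.6028*h^4 - 3.807*h^3 + 4.862*h^2 + 0.288*h + 6.9372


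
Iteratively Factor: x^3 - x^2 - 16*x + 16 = (x - 4)*(x^2 + 3*x - 4) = (x - 4)*(x + 4)*(x - 1)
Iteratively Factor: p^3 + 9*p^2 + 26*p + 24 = (p + 2)*(p^2 + 7*p + 12) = (p + 2)*(p + 4)*(p + 3)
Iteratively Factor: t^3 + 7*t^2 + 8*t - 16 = (t + 4)*(t^2 + 3*t - 4) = (t - 1)*(t + 4)*(t + 4)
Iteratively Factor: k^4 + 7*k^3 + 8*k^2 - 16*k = (k + 4)*(k^3 + 3*k^2 - 4*k) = (k + 4)^2*(k^2 - k) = k*(k + 4)^2*(k - 1)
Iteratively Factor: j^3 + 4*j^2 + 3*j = (j + 1)*(j^2 + 3*j) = (j + 1)*(j + 3)*(j)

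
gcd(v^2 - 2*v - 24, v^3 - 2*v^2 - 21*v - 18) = v - 6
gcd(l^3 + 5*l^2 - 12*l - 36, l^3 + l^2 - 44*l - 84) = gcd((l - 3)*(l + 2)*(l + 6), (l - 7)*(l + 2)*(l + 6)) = l^2 + 8*l + 12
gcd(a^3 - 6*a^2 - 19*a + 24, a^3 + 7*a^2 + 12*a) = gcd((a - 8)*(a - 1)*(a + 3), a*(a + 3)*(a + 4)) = a + 3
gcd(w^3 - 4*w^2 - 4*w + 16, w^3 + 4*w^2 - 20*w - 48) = w^2 - 2*w - 8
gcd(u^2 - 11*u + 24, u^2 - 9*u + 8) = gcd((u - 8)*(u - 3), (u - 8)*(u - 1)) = u - 8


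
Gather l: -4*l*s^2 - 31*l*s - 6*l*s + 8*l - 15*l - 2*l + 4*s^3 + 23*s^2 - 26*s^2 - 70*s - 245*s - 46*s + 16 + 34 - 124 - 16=l*(-4*s^2 - 37*s - 9) + 4*s^3 - 3*s^2 - 361*s - 90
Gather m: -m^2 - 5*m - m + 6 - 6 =-m^2 - 6*m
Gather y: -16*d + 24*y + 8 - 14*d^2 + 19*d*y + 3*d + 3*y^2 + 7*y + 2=-14*d^2 - 13*d + 3*y^2 + y*(19*d + 31) + 10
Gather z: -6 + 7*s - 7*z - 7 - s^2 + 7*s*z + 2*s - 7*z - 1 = -s^2 + 9*s + z*(7*s - 14) - 14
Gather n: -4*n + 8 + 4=12 - 4*n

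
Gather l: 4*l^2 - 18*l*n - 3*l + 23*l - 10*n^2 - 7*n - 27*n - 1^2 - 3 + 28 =4*l^2 + l*(20 - 18*n) - 10*n^2 - 34*n + 24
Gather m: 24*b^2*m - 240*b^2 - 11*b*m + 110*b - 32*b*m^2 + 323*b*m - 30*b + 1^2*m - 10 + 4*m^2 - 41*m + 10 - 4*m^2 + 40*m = -240*b^2 - 32*b*m^2 + 80*b + m*(24*b^2 + 312*b)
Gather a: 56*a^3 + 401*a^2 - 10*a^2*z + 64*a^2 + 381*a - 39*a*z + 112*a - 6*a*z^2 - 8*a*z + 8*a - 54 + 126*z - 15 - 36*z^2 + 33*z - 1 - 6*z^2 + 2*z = 56*a^3 + a^2*(465 - 10*z) + a*(-6*z^2 - 47*z + 501) - 42*z^2 + 161*z - 70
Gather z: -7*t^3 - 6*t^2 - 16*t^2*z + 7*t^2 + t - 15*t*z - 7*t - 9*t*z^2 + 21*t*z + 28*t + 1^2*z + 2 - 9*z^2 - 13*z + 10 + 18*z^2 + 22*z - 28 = -7*t^3 + t^2 + 22*t + z^2*(9 - 9*t) + z*(-16*t^2 + 6*t + 10) - 16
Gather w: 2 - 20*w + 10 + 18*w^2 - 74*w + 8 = 18*w^2 - 94*w + 20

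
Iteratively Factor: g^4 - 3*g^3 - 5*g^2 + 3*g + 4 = (g + 1)*(g^3 - 4*g^2 - g + 4) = (g + 1)^2*(g^2 - 5*g + 4) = (g - 4)*(g + 1)^2*(g - 1)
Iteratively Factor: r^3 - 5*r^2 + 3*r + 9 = (r - 3)*(r^2 - 2*r - 3) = (r - 3)^2*(r + 1)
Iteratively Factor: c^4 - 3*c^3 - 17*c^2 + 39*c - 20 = (c + 4)*(c^3 - 7*c^2 + 11*c - 5) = (c - 5)*(c + 4)*(c^2 - 2*c + 1) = (c - 5)*(c - 1)*(c + 4)*(c - 1)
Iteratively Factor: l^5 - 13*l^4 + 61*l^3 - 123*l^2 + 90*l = (l - 3)*(l^4 - 10*l^3 + 31*l^2 - 30*l) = (l - 5)*(l - 3)*(l^3 - 5*l^2 + 6*l) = (l - 5)*(l - 3)*(l - 2)*(l^2 - 3*l) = (l - 5)*(l - 3)^2*(l - 2)*(l)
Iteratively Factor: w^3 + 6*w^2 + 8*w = (w + 2)*(w^2 + 4*w) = w*(w + 2)*(w + 4)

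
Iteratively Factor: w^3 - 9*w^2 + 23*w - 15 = (w - 1)*(w^2 - 8*w + 15) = (w - 3)*(w - 1)*(w - 5)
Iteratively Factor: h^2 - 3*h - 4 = (h + 1)*(h - 4)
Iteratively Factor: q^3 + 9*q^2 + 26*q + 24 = (q + 4)*(q^2 + 5*q + 6) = (q + 3)*(q + 4)*(q + 2)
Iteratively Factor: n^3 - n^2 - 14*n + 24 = (n - 2)*(n^2 + n - 12) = (n - 3)*(n - 2)*(n + 4)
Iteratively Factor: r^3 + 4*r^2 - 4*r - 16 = (r - 2)*(r^2 + 6*r + 8) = (r - 2)*(r + 4)*(r + 2)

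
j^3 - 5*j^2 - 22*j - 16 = (j - 8)*(j + 1)*(j + 2)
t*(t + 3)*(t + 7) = t^3 + 10*t^2 + 21*t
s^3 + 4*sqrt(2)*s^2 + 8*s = s*(s + 2*sqrt(2))^2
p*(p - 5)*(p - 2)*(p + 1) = p^4 - 6*p^3 + 3*p^2 + 10*p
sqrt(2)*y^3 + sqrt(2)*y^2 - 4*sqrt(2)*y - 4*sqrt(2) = (y - 2)*(y + 2)*(sqrt(2)*y + sqrt(2))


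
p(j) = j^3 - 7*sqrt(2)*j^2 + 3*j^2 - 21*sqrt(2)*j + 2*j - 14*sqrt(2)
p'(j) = 3*j^2 - 14*sqrt(2)*j + 6*j - 21*sqrt(2) + 2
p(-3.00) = -25.80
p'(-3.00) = 40.70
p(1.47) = -72.25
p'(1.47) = -41.50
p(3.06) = -140.51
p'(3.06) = -41.83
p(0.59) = -38.34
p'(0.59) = -34.80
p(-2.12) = -1.62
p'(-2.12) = 15.04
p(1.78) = -85.32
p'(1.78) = -42.76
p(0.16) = -24.40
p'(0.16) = -29.83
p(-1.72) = 2.34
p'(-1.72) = 4.91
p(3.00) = -137.99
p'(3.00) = -42.10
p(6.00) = -218.37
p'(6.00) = -2.49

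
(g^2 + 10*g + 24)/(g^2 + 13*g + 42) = (g + 4)/(g + 7)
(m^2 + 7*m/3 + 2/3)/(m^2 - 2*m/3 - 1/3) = (m + 2)/(m - 1)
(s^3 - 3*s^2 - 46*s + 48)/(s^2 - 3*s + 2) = (s^2 - 2*s - 48)/(s - 2)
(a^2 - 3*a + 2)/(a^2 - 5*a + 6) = (a - 1)/(a - 3)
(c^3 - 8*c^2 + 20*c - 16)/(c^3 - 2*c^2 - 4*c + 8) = (c - 4)/(c + 2)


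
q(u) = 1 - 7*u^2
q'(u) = -14*u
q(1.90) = -24.27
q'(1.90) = -26.60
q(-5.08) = -179.64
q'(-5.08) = 71.12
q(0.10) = 0.93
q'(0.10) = -1.40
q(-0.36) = 0.09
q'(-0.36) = 5.04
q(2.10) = -29.87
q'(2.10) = -29.40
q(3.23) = -72.03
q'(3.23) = -45.22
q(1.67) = -18.52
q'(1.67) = -23.38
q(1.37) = -12.14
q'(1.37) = -19.18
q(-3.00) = -62.00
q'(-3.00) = 42.00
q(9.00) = -566.00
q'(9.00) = -126.00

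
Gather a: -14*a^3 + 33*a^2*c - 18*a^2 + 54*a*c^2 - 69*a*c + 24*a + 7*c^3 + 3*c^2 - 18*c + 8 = -14*a^3 + a^2*(33*c - 18) + a*(54*c^2 - 69*c + 24) + 7*c^3 + 3*c^2 - 18*c + 8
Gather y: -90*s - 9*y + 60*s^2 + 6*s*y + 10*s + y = 60*s^2 - 80*s + y*(6*s - 8)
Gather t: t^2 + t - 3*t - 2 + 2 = t^2 - 2*t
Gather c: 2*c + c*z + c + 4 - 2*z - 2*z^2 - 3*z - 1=c*(z + 3) - 2*z^2 - 5*z + 3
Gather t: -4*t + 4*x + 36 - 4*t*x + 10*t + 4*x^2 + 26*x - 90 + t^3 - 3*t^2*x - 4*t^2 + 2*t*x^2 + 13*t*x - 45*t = t^3 + t^2*(-3*x - 4) + t*(2*x^2 + 9*x - 39) + 4*x^2 + 30*x - 54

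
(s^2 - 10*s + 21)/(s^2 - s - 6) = (s - 7)/(s + 2)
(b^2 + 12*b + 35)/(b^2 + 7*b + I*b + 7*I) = (b + 5)/(b + I)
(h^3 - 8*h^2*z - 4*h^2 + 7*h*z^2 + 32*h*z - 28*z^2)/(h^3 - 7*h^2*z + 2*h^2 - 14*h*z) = (h^2 - h*z - 4*h + 4*z)/(h*(h + 2))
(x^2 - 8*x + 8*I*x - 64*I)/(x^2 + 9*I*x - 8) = (x - 8)/(x + I)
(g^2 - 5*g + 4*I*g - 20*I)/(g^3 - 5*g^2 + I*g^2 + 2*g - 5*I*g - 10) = (g + 4*I)/(g^2 + I*g + 2)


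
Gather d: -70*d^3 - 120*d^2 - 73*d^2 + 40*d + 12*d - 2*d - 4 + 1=-70*d^3 - 193*d^2 + 50*d - 3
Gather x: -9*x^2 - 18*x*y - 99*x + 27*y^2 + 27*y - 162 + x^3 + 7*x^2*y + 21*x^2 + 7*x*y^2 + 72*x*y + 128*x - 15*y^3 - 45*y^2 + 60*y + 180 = x^3 + x^2*(7*y + 12) + x*(7*y^2 + 54*y + 29) - 15*y^3 - 18*y^2 + 87*y + 18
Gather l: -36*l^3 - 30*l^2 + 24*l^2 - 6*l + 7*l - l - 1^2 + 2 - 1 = -36*l^3 - 6*l^2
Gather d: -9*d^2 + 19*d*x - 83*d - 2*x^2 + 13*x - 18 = -9*d^2 + d*(19*x - 83) - 2*x^2 + 13*x - 18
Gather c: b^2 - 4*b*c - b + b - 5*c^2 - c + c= b^2 - 4*b*c - 5*c^2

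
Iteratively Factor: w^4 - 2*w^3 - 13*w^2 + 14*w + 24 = (w + 1)*(w^3 - 3*w^2 - 10*w + 24) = (w - 2)*(w + 1)*(w^2 - w - 12) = (w - 4)*(w - 2)*(w + 1)*(w + 3)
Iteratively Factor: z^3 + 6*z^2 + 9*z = (z)*(z^2 + 6*z + 9) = z*(z + 3)*(z + 3)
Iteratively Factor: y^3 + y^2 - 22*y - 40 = (y + 2)*(y^2 - y - 20) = (y - 5)*(y + 2)*(y + 4)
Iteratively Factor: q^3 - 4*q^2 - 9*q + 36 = (q - 3)*(q^2 - q - 12) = (q - 3)*(q + 3)*(q - 4)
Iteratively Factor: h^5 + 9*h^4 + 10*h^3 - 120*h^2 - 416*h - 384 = (h - 4)*(h^4 + 13*h^3 + 62*h^2 + 128*h + 96) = (h - 4)*(h + 2)*(h^3 + 11*h^2 + 40*h + 48) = (h - 4)*(h + 2)*(h + 4)*(h^2 + 7*h + 12) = (h - 4)*(h + 2)*(h + 4)^2*(h + 3)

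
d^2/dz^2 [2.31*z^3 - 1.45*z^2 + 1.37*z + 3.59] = 13.86*z - 2.9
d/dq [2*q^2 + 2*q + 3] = 4*q + 2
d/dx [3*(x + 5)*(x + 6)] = 6*x + 33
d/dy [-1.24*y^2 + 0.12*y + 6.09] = 0.12 - 2.48*y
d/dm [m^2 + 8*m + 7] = 2*m + 8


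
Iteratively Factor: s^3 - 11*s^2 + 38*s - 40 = (s - 4)*(s^2 - 7*s + 10) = (s - 4)*(s - 2)*(s - 5)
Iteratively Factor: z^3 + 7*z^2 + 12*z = (z + 3)*(z^2 + 4*z) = (z + 3)*(z + 4)*(z)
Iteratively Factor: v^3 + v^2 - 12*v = (v - 3)*(v^2 + 4*v) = (v - 3)*(v + 4)*(v)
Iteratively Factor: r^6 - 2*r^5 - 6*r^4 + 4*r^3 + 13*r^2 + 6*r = (r - 3)*(r^5 + r^4 - 3*r^3 - 5*r^2 - 2*r) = (r - 3)*(r - 2)*(r^4 + 3*r^3 + 3*r^2 + r) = (r - 3)*(r - 2)*(r + 1)*(r^3 + 2*r^2 + r) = (r - 3)*(r - 2)*(r + 1)^2*(r^2 + r) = (r - 3)*(r - 2)*(r + 1)^3*(r)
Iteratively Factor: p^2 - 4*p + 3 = (p - 3)*(p - 1)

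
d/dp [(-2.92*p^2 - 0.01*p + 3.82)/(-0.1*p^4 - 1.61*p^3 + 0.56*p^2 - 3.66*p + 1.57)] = (-0.584*p^5 - 4.7042*p^4 + 1.4958*p^3 + 29.1434*p^2 - 13.4472*p + 13.9655)/(0.01*p^8 + 0.322*p^7 + 2.4801*p^6 - 1.0712*p^5 + 11.7848*p^4 - 9.1546*p^3 + 15.154*p^2 - 11.4924*p + 2.4649)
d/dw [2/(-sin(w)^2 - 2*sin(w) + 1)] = 4*(sin(w) + 1)*cos(w)/(2*sin(w) - cos(w)^2)^2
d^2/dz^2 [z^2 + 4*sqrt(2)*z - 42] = 2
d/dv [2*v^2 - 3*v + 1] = 4*v - 3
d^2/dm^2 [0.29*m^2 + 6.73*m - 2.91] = 0.580000000000000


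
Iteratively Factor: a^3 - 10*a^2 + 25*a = (a - 5)*(a^2 - 5*a) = a*(a - 5)*(a - 5)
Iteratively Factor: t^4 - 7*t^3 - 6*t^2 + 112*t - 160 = (t - 4)*(t^3 - 3*t^2 - 18*t + 40) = (t - 4)*(t - 2)*(t^2 - t - 20) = (t - 4)*(t - 2)*(t + 4)*(t - 5)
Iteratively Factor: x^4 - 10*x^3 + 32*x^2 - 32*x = (x - 2)*(x^3 - 8*x^2 + 16*x) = (x - 4)*(x - 2)*(x^2 - 4*x) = x*(x - 4)*(x - 2)*(x - 4)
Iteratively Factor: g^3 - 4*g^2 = (g - 4)*(g^2) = g*(g - 4)*(g)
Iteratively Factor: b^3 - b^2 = (b - 1)*(b^2) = b*(b - 1)*(b)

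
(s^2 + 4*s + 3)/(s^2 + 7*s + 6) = (s + 3)/(s + 6)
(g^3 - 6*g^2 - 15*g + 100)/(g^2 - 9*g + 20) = (g^2 - g - 20)/(g - 4)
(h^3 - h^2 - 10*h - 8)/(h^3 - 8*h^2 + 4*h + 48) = (h + 1)/(h - 6)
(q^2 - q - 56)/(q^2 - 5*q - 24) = (q + 7)/(q + 3)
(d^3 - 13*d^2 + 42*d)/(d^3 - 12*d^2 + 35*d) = (d - 6)/(d - 5)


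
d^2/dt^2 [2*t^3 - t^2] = 12*t - 2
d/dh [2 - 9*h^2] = -18*h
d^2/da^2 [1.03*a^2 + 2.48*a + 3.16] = 2.06000000000000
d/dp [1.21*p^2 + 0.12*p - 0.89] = 2.42*p + 0.12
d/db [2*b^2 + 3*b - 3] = 4*b + 3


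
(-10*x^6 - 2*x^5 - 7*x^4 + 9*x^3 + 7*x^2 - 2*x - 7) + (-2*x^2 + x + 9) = -10*x^6 - 2*x^5 - 7*x^4 + 9*x^3 + 5*x^2 - x + 2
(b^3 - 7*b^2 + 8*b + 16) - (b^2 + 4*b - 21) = b^3 - 8*b^2 + 4*b + 37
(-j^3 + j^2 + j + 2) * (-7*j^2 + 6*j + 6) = 7*j^5 - 13*j^4 - 7*j^3 - 2*j^2 + 18*j + 12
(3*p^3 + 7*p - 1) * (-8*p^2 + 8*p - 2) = -24*p^5 + 24*p^4 - 62*p^3 + 64*p^2 - 22*p + 2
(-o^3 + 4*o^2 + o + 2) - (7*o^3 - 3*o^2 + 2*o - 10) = -8*o^3 + 7*o^2 - o + 12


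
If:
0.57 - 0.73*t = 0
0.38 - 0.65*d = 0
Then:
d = 0.58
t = 0.78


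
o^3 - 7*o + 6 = (o - 2)*(o - 1)*(o + 3)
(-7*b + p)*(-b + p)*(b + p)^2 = 7*b^4 + 6*b^3*p - 8*b^2*p^2 - 6*b*p^3 + p^4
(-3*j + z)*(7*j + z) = -21*j^2 + 4*j*z + z^2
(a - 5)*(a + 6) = a^2 + a - 30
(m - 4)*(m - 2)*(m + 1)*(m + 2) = m^4 - 3*m^3 - 8*m^2 + 12*m + 16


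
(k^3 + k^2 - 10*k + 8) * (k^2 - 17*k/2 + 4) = k^5 - 15*k^4/2 - 29*k^3/2 + 97*k^2 - 108*k + 32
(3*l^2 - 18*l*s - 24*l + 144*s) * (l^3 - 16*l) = 3*l^5 - 18*l^4*s - 24*l^4 + 144*l^3*s - 48*l^3 + 288*l^2*s + 384*l^2 - 2304*l*s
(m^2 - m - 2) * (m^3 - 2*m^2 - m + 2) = m^5 - 3*m^4 - m^3 + 7*m^2 - 4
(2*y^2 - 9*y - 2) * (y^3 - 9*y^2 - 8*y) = 2*y^5 - 27*y^4 + 63*y^3 + 90*y^2 + 16*y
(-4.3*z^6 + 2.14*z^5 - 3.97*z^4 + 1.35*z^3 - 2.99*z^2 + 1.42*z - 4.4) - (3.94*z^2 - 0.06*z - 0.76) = -4.3*z^6 + 2.14*z^5 - 3.97*z^4 + 1.35*z^3 - 6.93*z^2 + 1.48*z - 3.64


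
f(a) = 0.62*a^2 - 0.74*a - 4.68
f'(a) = 1.24*a - 0.74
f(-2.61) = 1.47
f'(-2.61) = -3.98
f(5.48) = 9.88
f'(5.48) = 6.06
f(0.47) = -4.89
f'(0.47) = -0.16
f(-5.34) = 16.95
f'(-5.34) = -7.36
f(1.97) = -3.73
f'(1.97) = 1.70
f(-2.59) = 1.40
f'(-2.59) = -3.95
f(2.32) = -3.06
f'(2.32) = 2.14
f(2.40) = -2.88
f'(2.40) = 2.24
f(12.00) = 75.72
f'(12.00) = 14.14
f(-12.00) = 93.48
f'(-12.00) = -15.62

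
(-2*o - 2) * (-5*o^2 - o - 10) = 10*o^3 + 12*o^2 + 22*o + 20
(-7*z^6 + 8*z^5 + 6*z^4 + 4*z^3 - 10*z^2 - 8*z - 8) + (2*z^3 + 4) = -7*z^6 + 8*z^5 + 6*z^4 + 6*z^3 - 10*z^2 - 8*z - 4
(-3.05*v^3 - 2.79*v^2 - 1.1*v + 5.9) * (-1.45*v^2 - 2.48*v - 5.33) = 4.4225*v^5 + 11.6095*v^4 + 24.7707*v^3 + 9.0437*v^2 - 8.769*v - 31.447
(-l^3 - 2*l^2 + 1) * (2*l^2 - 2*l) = -2*l^5 - 2*l^4 + 4*l^3 + 2*l^2 - 2*l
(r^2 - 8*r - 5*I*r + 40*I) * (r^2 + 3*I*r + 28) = r^4 - 8*r^3 - 2*I*r^3 + 43*r^2 + 16*I*r^2 - 344*r - 140*I*r + 1120*I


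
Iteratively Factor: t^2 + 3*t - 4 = (t + 4)*(t - 1)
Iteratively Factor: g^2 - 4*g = (g - 4)*(g)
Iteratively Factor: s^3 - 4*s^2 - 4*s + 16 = (s + 2)*(s^2 - 6*s + 8) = (s - 2)*(s + 2)*(s - 4)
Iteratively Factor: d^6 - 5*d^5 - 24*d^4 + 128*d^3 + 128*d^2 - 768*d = (d - 4)*(d^5 - d^4 - 28*d^3 + 16*d^2 + 192*d) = (d - 4)*(d + 4)*(d^4 - 5*d^3 - 8*d^2 + 48*d) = (d - 4)^2*(d + 4)*(d^3 - d^2 - 12*d) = (d - 4)^3*(d + 4)*(d^2 + 3*d) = d*(d - 4)^3*(d + 4)*(d + 3)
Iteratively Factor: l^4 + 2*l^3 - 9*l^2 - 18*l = (l + 2)*(l^3 - 9*l) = (l + 2)*(l + 3)*(l^2 - 3*l) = l*(l + 2)*(l + 3)*(l - 3)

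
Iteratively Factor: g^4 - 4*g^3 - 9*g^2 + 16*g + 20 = (g - 5)*(g^3 + g^2 - 4*g - 4) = (g - 5)*(g + 2)*(g^2 - g - 2) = (g - 5)*(g - 2)*(g + 2)*(g + 1)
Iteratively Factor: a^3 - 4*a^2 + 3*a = (a - 1)*(a^2 - 3*a) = a*(a - 1)*(a - 3)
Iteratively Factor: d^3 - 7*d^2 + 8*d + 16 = (d - 4)*(d^2 - 3*d - 4) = (d - 4)^2*(d + 1)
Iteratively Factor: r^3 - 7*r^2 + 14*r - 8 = (r - 4)*(r^2 - 3*r + 2) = (r - 4)*(r - 2)*(r - 1)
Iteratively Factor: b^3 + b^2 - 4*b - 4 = (b + 1)*(b^2 - 4) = (b - 2)*(b + 1)*(b + 2)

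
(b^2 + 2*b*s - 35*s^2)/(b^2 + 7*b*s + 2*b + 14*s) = (b - 5*s)/(b + 2)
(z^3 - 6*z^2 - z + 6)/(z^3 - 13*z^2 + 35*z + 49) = (z^2 - 7*z + 6)/(z^2 - 14*z + 49)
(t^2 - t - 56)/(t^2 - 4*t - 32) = (t + 7)/(t + 4)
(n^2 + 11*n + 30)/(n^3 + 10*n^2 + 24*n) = (n + 5)/(n*(n + 4))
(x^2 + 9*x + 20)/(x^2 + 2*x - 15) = (x + 4)/(x - 3)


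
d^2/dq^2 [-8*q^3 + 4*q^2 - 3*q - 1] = 8 - 48*q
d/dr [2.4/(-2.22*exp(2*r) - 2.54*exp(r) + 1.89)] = (10.656*exp(r) + 6.096)*exp(r)/(2.22*exp(2*r) + 2.54*exp(r) - 1.89)^2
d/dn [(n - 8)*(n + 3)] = 2*n - 5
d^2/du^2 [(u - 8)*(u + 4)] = 2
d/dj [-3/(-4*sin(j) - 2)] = -3*cos(j)/(2*sin(j) + 1)^2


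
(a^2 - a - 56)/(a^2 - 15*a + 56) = (a + 7)/(a - 7)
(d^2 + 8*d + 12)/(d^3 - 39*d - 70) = (d + 6)/(d^2 - 2*d - 35)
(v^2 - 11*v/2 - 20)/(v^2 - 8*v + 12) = (v^2 - 11*v/2 - 20)/(v^2 - 8*v + 12)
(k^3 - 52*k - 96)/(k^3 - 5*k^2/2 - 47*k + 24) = 2*(k + 2)/(2*k - 1)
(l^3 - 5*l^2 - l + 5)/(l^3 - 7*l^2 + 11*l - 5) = (l + 1)/(l - 1)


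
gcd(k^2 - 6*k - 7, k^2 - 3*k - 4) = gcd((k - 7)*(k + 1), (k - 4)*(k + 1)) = k + 1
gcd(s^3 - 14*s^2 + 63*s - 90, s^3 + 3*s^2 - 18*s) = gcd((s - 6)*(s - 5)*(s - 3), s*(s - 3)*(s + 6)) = s - 3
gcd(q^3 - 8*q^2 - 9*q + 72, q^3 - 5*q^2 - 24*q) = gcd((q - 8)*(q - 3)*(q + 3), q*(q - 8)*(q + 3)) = q^2 - 5*q - 24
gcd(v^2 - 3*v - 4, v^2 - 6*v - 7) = v + 1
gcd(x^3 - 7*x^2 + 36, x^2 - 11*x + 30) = x - 6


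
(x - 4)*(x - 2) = x^2 - 6*x + 8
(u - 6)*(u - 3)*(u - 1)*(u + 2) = u^4 - 8*u^3 + 7*u^2 + 36*u - 36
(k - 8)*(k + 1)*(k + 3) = k^3 - 4*k^2 - 29*k - 24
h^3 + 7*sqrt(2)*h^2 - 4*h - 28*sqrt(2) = (h - 2)*(h + 2)*(h + 7*sqrt(2))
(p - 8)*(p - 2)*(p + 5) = p^3 - 5*p^2 - 34*p + 80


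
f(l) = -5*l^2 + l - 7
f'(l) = 1 - 10*l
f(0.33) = -7.21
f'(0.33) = -2.30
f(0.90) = -10.15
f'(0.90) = -8.00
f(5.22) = -138.02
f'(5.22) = -51.20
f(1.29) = -14.03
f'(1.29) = -11.90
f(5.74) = -166.00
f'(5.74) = -56.40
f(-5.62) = -170.54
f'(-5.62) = 57.20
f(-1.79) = -24.81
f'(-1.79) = 18.90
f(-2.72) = -46.71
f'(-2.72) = 28.20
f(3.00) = -49.00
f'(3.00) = -29.00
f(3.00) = -49.00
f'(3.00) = -29.00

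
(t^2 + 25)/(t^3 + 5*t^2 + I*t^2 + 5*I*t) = (t^2 + 25)/(t*(t^2 + t*(5 + I) + 5*I))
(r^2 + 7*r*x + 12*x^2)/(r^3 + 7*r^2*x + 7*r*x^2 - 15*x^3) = (-r - 4*x)/(-r^2 - 4*r*x + 5*x^2)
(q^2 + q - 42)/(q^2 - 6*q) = (q + 7)/q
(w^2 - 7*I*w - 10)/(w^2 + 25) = (w - 2*I)/(w + 5*I)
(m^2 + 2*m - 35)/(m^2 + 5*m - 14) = (m - 5)/(m - 2)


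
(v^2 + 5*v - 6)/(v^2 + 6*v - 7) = (v + 6)/(v + 7)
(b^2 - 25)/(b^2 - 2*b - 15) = (b + 5)/(b + 3)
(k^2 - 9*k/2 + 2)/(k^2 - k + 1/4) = 2*(k - 4)/(2*k - 1)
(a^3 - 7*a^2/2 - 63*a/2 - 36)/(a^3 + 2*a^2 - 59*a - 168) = (a + 3/2)/(a + 7)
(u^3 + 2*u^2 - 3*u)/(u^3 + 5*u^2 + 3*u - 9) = u/(u + 3)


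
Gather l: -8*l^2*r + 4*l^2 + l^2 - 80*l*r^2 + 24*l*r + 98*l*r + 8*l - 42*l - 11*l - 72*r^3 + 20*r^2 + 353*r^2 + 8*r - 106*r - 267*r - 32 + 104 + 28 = l^2*(5 - 8*r) + l*(-80*r^2 + 122*r - 45) - 72*r^3 + 373*r^2 - 365*r + 100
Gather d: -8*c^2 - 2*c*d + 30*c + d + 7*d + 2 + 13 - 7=-8*c^2 + 30*c + d*(8 - 2*c) + 8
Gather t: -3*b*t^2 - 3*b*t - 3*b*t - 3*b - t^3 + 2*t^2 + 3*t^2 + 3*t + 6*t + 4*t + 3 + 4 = -3*b - t^3 + t^2*(5 - 3*b) + t*(13 - 6*b) + 7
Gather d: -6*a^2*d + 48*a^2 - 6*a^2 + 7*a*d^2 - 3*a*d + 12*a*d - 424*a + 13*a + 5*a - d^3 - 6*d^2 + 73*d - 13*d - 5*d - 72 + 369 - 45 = 42*a^2 - 406*a - d^3 + d^2*(7*a - 6) + d*(-6*a^2 + 9*a + 55) + 252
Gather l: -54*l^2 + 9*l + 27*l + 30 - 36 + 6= -54*l^2 + 36*l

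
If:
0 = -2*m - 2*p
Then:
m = -p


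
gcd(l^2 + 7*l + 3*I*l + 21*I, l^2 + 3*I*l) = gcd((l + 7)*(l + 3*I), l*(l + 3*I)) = l + 3*I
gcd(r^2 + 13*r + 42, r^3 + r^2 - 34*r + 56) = r + 7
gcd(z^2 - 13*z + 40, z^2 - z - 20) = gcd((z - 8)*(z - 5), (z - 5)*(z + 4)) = z - 5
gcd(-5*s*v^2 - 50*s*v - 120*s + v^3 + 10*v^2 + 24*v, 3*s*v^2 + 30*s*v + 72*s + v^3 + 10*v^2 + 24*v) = v^2 + 10*v + 24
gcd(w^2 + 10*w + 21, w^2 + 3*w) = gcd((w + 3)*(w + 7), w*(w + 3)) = w + 3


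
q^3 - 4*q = q*(q - 2)*(q + 2)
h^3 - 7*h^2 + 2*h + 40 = (h - 5)*(h - 4)*(h + 2)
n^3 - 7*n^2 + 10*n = n*(n - 5)*(n - 2)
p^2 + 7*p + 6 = (p + 1)*(p + 6)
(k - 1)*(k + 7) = k^2 + 6*k - 7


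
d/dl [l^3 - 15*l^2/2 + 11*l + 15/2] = 3*l^2 - 15*l + 11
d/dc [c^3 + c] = 3*c^2 + 1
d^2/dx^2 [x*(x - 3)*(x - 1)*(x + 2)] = 12*x^2 - 12*x - 10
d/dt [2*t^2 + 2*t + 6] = 4*t + 2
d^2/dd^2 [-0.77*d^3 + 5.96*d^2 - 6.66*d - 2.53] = 11.92 - 4.62*d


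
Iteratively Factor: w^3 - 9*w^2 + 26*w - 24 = (w - 2)*(w^2 - 7*w + 12) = (w - 3)*(w - 2)*(w - 4)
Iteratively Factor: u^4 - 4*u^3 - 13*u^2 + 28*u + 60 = (u + 2)*(u^3 - 6*u^2 - u + 30) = (u - 5)*(u + 2)*(u^2 - u - 6) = (u - 5)*(u + 2)^2*(u - 3)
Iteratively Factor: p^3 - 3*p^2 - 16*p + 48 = (p + 4)*(p^2 - 7*p + 12) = (p - 4)*(p + 4)*(p - 3)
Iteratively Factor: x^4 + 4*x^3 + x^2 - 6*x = (x + 3)*(x^3 + x^2 - 2*x) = (x + 2)*(x + 3)*(x^2 - x) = x*(x + 2)*(x + 3)*(x - 1)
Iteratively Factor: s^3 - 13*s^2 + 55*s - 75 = (s - 5)*(s^2 - 8*s + 15) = (s - 5)^2*(s - 3)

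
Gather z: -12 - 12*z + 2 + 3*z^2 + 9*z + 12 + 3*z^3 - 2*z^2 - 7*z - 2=3*z^3 + z^2 - 10*z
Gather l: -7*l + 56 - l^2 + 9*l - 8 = -l^2 + 2*l + 48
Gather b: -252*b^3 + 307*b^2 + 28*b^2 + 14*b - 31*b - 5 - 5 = -252*b^3 + 335*b^2 - 17*b - 10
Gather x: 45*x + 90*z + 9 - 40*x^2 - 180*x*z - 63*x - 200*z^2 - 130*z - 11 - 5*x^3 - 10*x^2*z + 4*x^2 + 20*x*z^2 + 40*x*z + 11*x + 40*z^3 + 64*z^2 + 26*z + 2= -5*x^3 + x^2*(-10*z - 36) + x*(20*z^2 - 140*z - 7) + 40*z^3 - 136*z^2 - 14*z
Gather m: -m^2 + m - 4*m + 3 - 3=-m^2 - 3*m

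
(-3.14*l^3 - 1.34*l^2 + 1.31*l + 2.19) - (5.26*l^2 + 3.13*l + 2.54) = -3.14*l^3 - 6.6*l^2 - 1.82*l - 0.35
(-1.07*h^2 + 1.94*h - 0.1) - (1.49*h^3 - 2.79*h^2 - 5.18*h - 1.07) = -1.49*h^3 + 1.72*h^2 + 7.12*h + 0.97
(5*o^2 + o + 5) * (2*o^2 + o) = 10*o^4 + 7*o^3 + 11*o^2 + 5*o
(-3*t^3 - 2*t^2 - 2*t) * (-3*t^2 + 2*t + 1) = 9*t^5 - t^3 - 6*t^2 - 2*t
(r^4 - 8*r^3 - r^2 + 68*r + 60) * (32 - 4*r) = -4*r^5 + 64*r^4 - 252*r^3 - 304*r^2 + 1936*r + 1920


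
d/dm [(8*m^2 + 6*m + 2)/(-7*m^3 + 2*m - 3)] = 2*(28*m^4 + 42*m^3 + 29*m^2 - 24*m - 11)/(49*m^6 - 28*m^4 + 42*m^3 + 4*m^2 - 12*m + 9)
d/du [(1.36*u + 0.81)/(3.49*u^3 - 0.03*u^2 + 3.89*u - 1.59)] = (-9.4928*u^3 - 8.4399*u^2 + 0.0486000000000004*u - 5.3133)/(12.1801*u^6 - 0.2094*u^5 + 27.1531*u^4 - 11.3316*u^3 + 15.2275*u^2 - 12.3702*u + 2.5281)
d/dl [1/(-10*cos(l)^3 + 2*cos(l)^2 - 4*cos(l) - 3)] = 2*(-15*cos(l)^2 + 2*cos(l) - 2)*sin(l)/(10*cos(l)^3 - 2*cos(l)^2 + 4*cos(l) + 3)^2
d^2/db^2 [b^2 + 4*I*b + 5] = 2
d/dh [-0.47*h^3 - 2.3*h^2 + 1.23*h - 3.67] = -1.41*h^2 - 4.6*h + 1.23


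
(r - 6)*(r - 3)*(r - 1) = r^3 - 10*r^2 + 27*r - 18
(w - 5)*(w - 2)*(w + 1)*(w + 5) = w^4 - w^3 - 27*w^2 + 25*w + 50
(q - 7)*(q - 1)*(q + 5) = q^3 - 3*q^2 - 33*q + 35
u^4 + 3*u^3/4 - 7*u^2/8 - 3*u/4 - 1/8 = (u - 1)*(u + 1/4)*(u + 1/2)*(u + 1)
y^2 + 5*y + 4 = (y + 1)*(y + 4)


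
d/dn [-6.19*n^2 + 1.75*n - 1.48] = 1.75 - 12.38*n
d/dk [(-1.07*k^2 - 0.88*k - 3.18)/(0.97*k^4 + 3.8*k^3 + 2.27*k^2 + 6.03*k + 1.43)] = (2.0758*k^5 + 6.6268*k^4 + 19.0264*k^3 + 31.7975*k^2 + 11.377*k + 17.917)/(0.9409*k^8 + 7.372*k^7 + 18.8438*k^6 + 28.9502*k^5 + 53.7551*k^4 + 38.2442*k^3 + 42.8531*k^2 + 17.2458*k + 2.0449)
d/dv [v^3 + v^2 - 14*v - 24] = 3*v^2 + 2*v - 14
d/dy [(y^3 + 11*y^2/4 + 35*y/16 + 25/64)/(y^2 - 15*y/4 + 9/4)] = (256*y^4 - 1920*y^3 - 1472*y^2 + 2968*y + 1635)/(16*(16*y^4 - 120*y^3 + 297*y^2 - 270*y + 81))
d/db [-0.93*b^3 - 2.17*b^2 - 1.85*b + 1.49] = -2.79*b^2 - 4.34*b - 1.85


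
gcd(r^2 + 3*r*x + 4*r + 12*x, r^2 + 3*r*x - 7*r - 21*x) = r + 3*x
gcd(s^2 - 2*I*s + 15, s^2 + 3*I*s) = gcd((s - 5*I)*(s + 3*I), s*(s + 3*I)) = s + 3*I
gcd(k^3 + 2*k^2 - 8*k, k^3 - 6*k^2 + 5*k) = k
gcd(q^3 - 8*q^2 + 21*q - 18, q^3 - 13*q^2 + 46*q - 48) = q^2 - 5*q + 6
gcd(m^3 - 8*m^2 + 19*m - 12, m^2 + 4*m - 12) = 1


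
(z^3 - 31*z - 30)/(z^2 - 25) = (z^2 - 5*z - 6)/(z - 5)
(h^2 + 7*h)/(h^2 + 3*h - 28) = h/(h - 4)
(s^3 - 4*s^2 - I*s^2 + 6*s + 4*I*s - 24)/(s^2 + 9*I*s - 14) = (s^2 - s*(4 + 3*I) + 12*I)/(s + 7*I)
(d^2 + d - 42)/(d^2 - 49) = (d - 6)/(d - 7)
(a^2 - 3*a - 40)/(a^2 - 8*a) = (a + 5)/a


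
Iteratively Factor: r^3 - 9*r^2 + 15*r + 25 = (r - 5)*(r^2 - 4*r - 5) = (r - 5)*(r + 1)*(r - 5)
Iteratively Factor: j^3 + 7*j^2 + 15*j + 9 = (j + 1)*(j^2 + 6*j + 9) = (j + 1)*(j + 3)*(j + 3)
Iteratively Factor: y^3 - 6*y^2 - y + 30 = (y - 5)*(y^2 - y - 6) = (y - 5)*(y + 2)*(y - 3)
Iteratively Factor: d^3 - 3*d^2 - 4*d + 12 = (d - 3)*(d^2 - 4) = (d - 3)*(d - 2)*(d + 2)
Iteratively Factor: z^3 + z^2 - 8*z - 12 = (z + 2)*(z^2 - z - 6) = (z - 3)*(z + 2)*(z + 2)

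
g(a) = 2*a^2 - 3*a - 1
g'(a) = 4*a - 3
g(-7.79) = 143.74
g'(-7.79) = -34.16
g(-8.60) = 172.72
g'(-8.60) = -37.40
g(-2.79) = 22.94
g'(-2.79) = -14.16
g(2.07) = 1.36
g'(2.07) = 5.28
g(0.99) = -2.01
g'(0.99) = 0.96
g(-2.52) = 19.26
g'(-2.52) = -13.08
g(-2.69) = 21.54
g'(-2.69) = -13.76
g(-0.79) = 2.62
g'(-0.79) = -6.16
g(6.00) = 53.00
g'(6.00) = 21.00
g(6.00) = 53.00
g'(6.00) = 21.00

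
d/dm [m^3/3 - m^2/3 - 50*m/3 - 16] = m^2 - 2*m/3 - 50/3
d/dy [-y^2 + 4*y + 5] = 4 - 2*y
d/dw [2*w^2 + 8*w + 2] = 4*w + 8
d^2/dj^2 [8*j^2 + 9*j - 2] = 16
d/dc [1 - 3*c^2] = -6*c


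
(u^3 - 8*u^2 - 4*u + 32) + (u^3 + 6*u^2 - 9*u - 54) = 2*u^3 - 2*u^2 - 13*u - 22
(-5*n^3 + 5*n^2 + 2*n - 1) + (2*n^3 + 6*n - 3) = -3*n^3 + 5*n^2 + 8*n - 4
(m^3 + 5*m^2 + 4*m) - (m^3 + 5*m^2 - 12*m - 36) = 16*m + 36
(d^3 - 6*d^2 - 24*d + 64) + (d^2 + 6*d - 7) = d^3 - 5*d^2 - 18*d + 57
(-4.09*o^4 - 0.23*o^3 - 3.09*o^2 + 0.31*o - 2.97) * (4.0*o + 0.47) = -16.36*o^5 - 2.8423*o^4 - 12.4681*o^3 - 0.2123*o^2 - 11.7343*o - 1.3959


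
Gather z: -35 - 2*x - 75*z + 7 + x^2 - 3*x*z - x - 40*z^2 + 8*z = x^2 - 3*x - 40*z^2 + z*(-3*x - 67) - 28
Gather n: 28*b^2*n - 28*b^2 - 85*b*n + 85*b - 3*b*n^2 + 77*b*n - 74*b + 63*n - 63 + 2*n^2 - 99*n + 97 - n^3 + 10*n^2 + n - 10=-28*b^2 + 11*b - n^3 + n^2*(12 - 3*b) + n*(28*b^2 - 8*b - 35) + 24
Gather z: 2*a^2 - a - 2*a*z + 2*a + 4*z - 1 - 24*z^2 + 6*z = 2*a^2 + a - 24*z^2 + z*(10 - 2*a) - 1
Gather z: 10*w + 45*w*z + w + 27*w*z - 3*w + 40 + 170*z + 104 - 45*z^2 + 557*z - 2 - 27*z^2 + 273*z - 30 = 8*w - 72*z^2 + z*(72*w + 1000) + 112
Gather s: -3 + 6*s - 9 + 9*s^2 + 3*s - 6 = 9*s^2 + 9*s - 18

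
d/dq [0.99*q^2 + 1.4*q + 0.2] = 1.98*q + 1.4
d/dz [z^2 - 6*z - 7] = 2*z - 6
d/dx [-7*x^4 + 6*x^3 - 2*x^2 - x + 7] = -28*x^3 + 18*x^2 - 4*x - 1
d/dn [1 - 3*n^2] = -6*n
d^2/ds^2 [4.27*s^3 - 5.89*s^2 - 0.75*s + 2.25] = 25.62*s - 11.78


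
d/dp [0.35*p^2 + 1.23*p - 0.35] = 0.7*p + 1.23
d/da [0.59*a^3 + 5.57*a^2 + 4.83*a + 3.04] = 1.77*a^2 + 11.14*a + 4.83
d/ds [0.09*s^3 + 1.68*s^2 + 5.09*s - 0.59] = 0.27*s^2 + 3.36*s + 5.09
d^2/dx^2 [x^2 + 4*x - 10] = 2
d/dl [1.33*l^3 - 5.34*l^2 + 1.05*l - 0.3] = 3.99*l^2 - 10.68*l + 1.05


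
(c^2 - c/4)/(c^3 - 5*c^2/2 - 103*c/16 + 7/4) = 4*c/(4*c^2 - 9*c - 28)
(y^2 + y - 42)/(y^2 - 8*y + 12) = (y + 7)/(y - 2)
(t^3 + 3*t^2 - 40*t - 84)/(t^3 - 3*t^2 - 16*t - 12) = (t + 7)/(t + 1)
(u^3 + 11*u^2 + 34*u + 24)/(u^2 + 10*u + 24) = u + 1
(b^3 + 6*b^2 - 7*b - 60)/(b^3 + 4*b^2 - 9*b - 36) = (b + 5)/(b + 3)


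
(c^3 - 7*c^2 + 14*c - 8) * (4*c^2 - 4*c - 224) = 4*c^5 - 32*c^4 - 140*c^3 + 1480*c^2 - 3104*c + 1792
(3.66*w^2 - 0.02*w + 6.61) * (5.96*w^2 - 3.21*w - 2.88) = 21.8136*w^4 - 11.8678*w^3 + 28.919*w^2 - 21.1605*w - 19.0368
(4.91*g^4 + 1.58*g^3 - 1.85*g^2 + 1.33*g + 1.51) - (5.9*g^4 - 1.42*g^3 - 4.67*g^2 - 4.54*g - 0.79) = -0.99*g^4 + 3.0*g^3 + 2.82*g^2 + 5.87*g + 2.3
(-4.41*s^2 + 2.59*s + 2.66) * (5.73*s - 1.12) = -25.2693*s^3 + 19.7799*s^2 + 12.341*s - 2.9792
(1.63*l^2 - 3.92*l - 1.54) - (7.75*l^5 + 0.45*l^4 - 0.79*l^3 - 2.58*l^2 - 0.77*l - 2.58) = -7.75*l^5 - 0.45*l^4 + 0.79*l^3 + 4.21*l^2 - 3.15*l + 1.04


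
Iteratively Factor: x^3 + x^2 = (x)*(x^2 + x) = x^2*(x + 1)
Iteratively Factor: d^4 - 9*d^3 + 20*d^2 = (d)*(d^3 - 9*d^2 + 20*d) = d^2*(d^2 - 9*d + 20) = d^2*(d - 5)*(d - 4)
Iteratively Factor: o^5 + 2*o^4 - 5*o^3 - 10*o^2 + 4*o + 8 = (o + 2)*(o^4 - 5*o^2 + 4) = (o + 1)*(o + 2)*(o^3 - o^2 - 4*o + 4) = (o - 2)*(o + 1)*(o + 2)*(o^2 + o - 2) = (o - 2)*(o - 1)*(o + 1)*(o + 2)*(o + 2)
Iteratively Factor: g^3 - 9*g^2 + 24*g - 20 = (g - 5)*(g^2 - 4*g + 4) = (g - 5)*(g - 2)*(g - 2)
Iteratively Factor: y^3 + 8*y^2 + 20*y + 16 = (y + 2)*(y^2 + 6*y + 8) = (y + 2)*(y + 4)*(y + 2)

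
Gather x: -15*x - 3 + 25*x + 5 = 10*x + 2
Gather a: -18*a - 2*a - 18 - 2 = -20*a - 20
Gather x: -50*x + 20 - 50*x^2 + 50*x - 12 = 8 - 50*x^2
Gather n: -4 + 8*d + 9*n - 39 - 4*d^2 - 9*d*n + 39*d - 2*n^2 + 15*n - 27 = -4*d^2 + 47*d - 2*n^2 + n*(24 - 9*d) - 70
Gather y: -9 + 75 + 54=120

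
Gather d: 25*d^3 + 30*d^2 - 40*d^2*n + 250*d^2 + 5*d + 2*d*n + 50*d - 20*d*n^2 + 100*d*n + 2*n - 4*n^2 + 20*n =25*d^3 + d^2*(280 - 40*n) + d*(-20*n^2 + 102*n + 55) - 4*n^2 + 22*n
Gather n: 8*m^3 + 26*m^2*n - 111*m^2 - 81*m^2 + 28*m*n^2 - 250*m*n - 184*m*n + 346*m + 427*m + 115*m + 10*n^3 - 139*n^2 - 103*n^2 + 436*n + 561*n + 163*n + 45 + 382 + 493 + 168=8*m^3 - 192*m^2 + 888*m + 10*n^3 + n^2*(28*m - 242) + n*(26*m^2 - 434*m + 1160) + 1088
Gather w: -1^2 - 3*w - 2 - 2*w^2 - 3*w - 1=-2*w^2 - 6*w - 4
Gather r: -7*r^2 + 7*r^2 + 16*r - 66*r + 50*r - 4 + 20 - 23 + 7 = 0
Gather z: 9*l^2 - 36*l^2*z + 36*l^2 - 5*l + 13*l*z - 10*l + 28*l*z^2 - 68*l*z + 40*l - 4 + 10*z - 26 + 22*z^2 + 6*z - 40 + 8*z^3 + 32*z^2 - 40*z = 45*l^2 + 25*l + 8*z^3 + z^2*(28*l + 54) + z*(-36*l^2 - 55*l - 24) - 70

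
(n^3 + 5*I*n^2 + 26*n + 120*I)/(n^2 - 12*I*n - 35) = (n^2 + 10*I*n - 24)/(n - 7*I)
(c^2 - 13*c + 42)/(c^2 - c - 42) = (c - 6)/(c + 6)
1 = 1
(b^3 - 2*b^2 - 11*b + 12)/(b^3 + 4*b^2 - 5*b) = (b^2 - b - 12)/(b*(b + 5))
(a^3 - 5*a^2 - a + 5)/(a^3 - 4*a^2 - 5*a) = (a - 1)/a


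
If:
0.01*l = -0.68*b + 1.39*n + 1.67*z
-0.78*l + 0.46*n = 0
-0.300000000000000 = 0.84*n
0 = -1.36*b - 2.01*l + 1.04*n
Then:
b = 0.04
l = -0.21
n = -0.36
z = 0.31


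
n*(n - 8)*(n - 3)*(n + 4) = n^4 - 7*n^3 - 20*n^2 + 96*n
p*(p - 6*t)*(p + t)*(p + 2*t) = p^4 - 3*p^3*t - 16*p^2*t^2 - 12*p*t^3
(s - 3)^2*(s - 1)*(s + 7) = s^4 - 34*s^2 + 96*s - 63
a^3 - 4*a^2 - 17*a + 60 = (a - 5)*(a - 3)*(a + 4)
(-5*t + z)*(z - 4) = -5*t*z + 20*t + z^2 - 4*z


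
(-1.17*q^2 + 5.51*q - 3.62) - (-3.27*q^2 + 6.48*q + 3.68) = 2.1*q^2 - 0.970000000000001*q - 7.3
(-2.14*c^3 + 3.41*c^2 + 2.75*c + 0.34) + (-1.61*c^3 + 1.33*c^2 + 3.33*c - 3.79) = -3.75*c^3 + 4.74*c^2 + 6.08*c - 3.45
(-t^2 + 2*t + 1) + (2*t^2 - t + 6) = t^2 + t + 7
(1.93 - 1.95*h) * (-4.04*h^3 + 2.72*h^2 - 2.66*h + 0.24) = 7.878*h^4 - 13.1012*h^3 + 10.4366*h^2 - 5.6018*h + 0.4632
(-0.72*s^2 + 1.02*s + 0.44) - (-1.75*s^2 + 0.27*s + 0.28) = 1.03*s^2 + 0.75*s + 0.16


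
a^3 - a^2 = a^2*(a - 1)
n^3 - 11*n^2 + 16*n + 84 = (n - 7)*(n - 6)*(n + 2)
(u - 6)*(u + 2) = u^2 - 4*u - 12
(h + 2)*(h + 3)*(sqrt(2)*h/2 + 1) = sqrt(2)*h^3/2 + h^2 + 5*sqrt(2)*h^2/2 + 3*sqrt(2)*h + 5*h + 6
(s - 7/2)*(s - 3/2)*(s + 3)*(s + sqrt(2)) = s^4 - 2*s^3 + sqrt(2)*s^3 - 39*s^2/4 - 2*sqrt(2)*s^2 - 39*sqrt(2)*s/4 + 63*s/4 + 63*sqrt(2)/4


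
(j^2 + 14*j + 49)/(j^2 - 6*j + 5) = (j^2 + 14*j + 49)/(j^2 - 6*j + 5)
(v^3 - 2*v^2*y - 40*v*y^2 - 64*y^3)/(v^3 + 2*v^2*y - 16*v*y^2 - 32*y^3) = (-v + 8*y)/(-v + 4*y)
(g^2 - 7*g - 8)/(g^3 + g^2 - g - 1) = (g - 8)/(g^2 - 1)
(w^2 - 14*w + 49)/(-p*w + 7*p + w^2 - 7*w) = (7 - w)/(p - w)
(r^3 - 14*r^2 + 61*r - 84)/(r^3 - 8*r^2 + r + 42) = (r - 4)/(r + 2)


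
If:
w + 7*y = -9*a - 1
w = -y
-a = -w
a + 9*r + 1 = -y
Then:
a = -1/3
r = -1/9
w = -1/3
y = 1/3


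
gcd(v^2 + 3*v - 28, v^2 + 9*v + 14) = v + 7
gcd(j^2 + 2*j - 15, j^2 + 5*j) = j + 5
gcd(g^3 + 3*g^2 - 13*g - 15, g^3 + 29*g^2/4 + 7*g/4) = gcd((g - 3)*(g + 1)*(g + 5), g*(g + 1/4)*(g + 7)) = 1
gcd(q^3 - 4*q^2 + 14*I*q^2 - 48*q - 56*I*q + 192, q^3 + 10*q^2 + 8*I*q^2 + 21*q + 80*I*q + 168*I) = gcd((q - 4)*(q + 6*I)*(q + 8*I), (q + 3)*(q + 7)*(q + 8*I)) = q + 8*I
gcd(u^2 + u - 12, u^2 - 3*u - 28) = u + 4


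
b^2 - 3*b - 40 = (b - 8)*(b + 5)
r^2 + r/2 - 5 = (r - 2)*(r + 5/2)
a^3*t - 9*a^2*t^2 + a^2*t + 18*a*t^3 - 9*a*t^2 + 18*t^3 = (a - 6*t)*(a - 3*t)*(a*t + t)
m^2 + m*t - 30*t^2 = (m - 5*t)*(m + 6*t)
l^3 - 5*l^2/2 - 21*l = l*(l - 6)*(l + 7/2)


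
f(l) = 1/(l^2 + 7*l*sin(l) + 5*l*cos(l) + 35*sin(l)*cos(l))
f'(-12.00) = 0.01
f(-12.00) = 0.02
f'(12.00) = -0.00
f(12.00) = 0.01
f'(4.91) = -0.02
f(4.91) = -0.09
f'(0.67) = -0.04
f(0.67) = 0.04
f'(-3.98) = -0.29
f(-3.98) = -0.11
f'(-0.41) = -0.12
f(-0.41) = -0.07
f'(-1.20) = 1.86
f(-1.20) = -0.21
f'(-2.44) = 0.00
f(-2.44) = 0.02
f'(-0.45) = -0.09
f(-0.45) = -0.07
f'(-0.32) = -0.22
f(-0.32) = -0.09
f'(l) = (5*l*sin(l) - 7*l*cos(l) - 2*l + 35*sin(l)^2 - 7*sin(l) - 35*cos(l)^2 - 5*cos(l))/(l^2 + 7*l*sin(l) + 5*l*cos(l) + 35*sin(l)*cos(l))^2 = (5*l*sin(l) - 7*l*cos(l) - 2*l - 7*sin(l) - 5*cos(l) - 35*cos(2*l))/((l + 7*sin(l))^2*(l + 5*cos(l))^2)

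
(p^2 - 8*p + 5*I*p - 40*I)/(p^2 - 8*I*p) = (p^2 + p*(-8 + 5*I) - 40*I)/(p*(p - 8*I))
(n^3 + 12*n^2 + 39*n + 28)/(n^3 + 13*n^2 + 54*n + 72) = (n^2 + 8*n + 7)/(n^2 + 9*n + 18)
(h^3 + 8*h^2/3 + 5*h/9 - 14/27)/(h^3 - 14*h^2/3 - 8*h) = (-27*h^3 - 72*h^2 - 15*h + 14)/(9*h*(-3*h^2 + 14*h + 24))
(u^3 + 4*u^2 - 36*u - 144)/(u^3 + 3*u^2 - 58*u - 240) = (u^2 - 2*u - 24)/(u^2 - 3*u - 40)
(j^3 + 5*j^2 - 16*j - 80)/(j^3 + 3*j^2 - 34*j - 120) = (j - 4)/(j - 6)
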